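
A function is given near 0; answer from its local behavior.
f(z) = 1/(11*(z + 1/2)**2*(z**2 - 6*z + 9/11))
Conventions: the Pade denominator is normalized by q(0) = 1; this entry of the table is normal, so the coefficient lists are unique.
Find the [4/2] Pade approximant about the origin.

The Pade approximant has numerator coefficients [4/9, -6269140240/9719730441, 3232878352/3239910147, -13230081920/9719730441, 15379529792/9719730441]; denominator coefficients [1, -15501555670/3239910147, -165513019957/9719730441].

Taylor coefficients needed (expand at 0): a_0 = 4/9, a_1 = 40/27, a_2 = 1268/81, a_3 = 8000/81, a_4 = 539972/729, a_5 = 11428760/2187, a_6 = 246799396/6561.
Write the denominator as Q(z) = 1 + q1*z + q2*z^2. Requiring Q*f - P = O(z^7) with deg P <= 4 kills the coefficients of z^5..z^6 in Q*f:
  z^5: a_5 + q1*a_4 + q2*a_3 = 0, i.e. 11428760/2187 + (539972/729)*q1 + (8000/81)*q2 = 0.
  z^6: a_6 + q1*a_5 + q2*a_4 = 0, i.e. 246799396/6561 + (11428760/2187)*q1 + (539972/729)*q2 = 0.
Solving this linear system: q1 = -15501555670/3239910147, q2 = -165513019957/9719730441.
The numerator is Q*f truncated at degree 4: P0 = a_0 = 4/9; P1 = a_1 + q1*a_0 = -6269140240/9719730441; P2 = a_2 + q1*a_1 + q2*a_0 = 3232878352/3239910147; P3 = a_3 + q1*a_2 + q2*a_1 = -13230081920/9719730441; P4 = a_4 + q1*a_3 + q2*a_2 = 15379529792/9719730441.


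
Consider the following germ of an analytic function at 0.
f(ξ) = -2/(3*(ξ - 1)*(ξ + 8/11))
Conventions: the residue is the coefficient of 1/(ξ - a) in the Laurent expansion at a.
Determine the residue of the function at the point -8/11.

The residue is 22/57.

At the order-1 pole -8/11 set g(ξ) = (ξ - (-8/11))*f(ξ) = -2/(3*(ξ - 1)).
Simple pole: residue = g(a) at a = -8/11, which is 22/57.


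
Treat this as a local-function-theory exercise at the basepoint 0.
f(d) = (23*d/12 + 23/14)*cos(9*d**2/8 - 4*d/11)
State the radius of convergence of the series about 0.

The radius of convergence is infinite.

The factor cos(9*d**2/8 - 4*d/11) is entire and contributes no finite singular point.
The polynomial part has no poles.
No finite singular points: the Taylor series at 0 converges everywhere.


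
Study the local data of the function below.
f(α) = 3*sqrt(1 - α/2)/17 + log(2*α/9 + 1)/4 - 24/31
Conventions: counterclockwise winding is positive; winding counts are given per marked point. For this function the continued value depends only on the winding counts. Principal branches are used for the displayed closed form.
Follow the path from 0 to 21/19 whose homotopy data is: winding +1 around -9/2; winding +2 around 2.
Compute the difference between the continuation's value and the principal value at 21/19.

Continued minus principal equals (1/2)*pi*i.

The rational part is single-valued and drops out of the difference; each branch term changes only by its own monodromy.
(1/4)*log(1 - α/(-9/2)): each positive loop around -9/2 adds 2*pi*i to the log, so winding +1 contributes (1/4)*(1)*2*pi*i = (1/2)*pi*i.
(3/17)*sqrt(1 - α/(2)): winding +2 is even, the square root returns to the same sheet, contribution 0.
Summing the contributions at α = 21/19 gives (1/2)*pi*i.


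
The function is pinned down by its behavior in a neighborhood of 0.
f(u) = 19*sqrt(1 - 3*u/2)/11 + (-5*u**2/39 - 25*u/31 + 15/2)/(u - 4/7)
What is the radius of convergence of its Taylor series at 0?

Denominator factor (u - 4/7): pole of order 1 at 4/7, modulus 4/7.
Branch term (19/11)*sqrt(1 - u/(2/3)): its argument vanishes at u = 2/3, a square-root branch point, modulus 2/3.
The radius of convergence is the smallest modulus among the singular points: 4/7.

The radius of convergence is 4/7.


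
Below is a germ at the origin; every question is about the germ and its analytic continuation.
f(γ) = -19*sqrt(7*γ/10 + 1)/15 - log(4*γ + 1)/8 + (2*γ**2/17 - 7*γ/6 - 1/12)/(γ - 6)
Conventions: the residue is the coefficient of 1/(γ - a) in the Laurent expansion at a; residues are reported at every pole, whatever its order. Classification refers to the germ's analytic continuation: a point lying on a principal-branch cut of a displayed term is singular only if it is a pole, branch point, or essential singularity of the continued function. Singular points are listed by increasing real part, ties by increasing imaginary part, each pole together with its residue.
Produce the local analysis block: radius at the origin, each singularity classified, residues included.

Denominator factor (γ - 6): pole of order 1 at 6, modulus 6.
Branch term (-1/8)*log(1 - γ/(-1/4)): its argument vanishes at γ = -1/4, a logarithmic branch point, modulus 1/4.
Branch term (-19/15)*sqrt(1 - γ/(-10/7)): its argument vanishes at γ = -10/7, a square-root branch point, modulus 10/7.
The radius of convergence is the smallest modulus among the singular points: 1/4.
The branch terms are analytic at 6 and contribute nothing to the residue; only the rational part matters.
At the order-1 pole 6 set g(γ) = (γ - (6))*(rational part) = 2*γ**2/17 - 7*γ/6 - 1/12.
Simple pole: residue = g(a) at a = 6, which is -581/204.
List the singular points by increasing real part (a conjugate pair: the negative imaginary part first).

Radius of convergence at 0: 1/4.
At -10/7: an algebraic (square-root) branch point.
At -1/4: a logarithmic branch point.
At 6: a pole of order 1; residue -581/204.


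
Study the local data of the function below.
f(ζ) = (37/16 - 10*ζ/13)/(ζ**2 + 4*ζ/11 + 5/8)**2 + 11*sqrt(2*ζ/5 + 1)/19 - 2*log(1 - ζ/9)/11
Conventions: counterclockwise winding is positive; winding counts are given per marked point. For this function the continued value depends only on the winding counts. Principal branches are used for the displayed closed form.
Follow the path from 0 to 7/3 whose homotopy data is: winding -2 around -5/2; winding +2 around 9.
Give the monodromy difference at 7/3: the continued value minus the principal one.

Continued minus principal equals -(8/11)*pi*i.

The rational part is single-valued and drops out of the difference; each branch term changes only by its own monodromy.
(11/19)*sqrt(1 - ζ/(-5/2)): winding -2 is even, the square root returns to the same sheet, contribution 0.
(-2/11)*log(1 - ζ/(9)): each positive loop around 9 adds 2*pi*i to the log, so winding +2 contributes (-2/11)*(2)*2*pi*i = -(8/11)*pi*i.
Summing the contributions at ζ = 7/3 gives -(8/11)*pi*i.


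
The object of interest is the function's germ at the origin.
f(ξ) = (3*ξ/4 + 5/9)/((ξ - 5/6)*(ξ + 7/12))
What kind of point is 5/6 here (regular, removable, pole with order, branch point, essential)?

The point is a pole of order 1.

The denominator factor ξ - 5/6 vanishes at 5/6 and appears to the power 1; the numerator there equals 85/72, nonzero, and no other factor vanishes.
Hence a pole whose order is the multiplicity, 1.


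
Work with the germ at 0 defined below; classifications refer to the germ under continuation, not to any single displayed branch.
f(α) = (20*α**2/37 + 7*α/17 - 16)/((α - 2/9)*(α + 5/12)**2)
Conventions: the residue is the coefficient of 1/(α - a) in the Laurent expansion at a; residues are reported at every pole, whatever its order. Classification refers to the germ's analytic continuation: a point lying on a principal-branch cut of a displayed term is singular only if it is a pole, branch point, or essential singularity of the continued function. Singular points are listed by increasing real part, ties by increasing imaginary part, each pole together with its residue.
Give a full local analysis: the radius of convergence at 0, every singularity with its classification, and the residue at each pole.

Radius of convergence at 0: 2/9.
At -5/12: a pole of order 2; residue 13126452/332741.
At 2/9: a pole of order 1; residue -12946592/332741.

Denominator factor (α + 5/12)^2: pole of order 2 at -5/12, modulus 5/12.
Denominator factor (α - 2/9): pole of order 1 at 2/9, modulus 2/9.
The radius of convergence is the smallest modulus among the singular points: 2/9.
At the order-2 pole -5/12 set g(α) = (α - (-5/12))^2*f(α) = (20*α**2/37 + 7*α/17 - 16)/(α - 2/9).
Order-2 pole: residue = g'(a); g'(-5/12) = 13126452/332741, so the residue is 13126452/332741.
At the order-1 pole 2/9 set g(α) = (α - (2/9))*f(α) = (20*α**2/37 + 7*α/17 - 16)/(α + 5/12)**2.
Simple pole: residue = g(a) at a = 2/9, which is -12946592/332741.
List the singular points by increasing real part (a conjugate pair: the negative imaginary part first).


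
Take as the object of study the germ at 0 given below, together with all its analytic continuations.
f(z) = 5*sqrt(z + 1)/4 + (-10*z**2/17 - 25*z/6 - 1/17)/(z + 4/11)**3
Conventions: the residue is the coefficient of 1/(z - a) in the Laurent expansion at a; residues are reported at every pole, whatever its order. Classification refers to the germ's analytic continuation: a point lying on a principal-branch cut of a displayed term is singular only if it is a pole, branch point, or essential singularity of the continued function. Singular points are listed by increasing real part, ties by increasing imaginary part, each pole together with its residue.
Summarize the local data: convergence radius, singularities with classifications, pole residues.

Radius of convergence at 0: 4/11.
At -1: an algebraic (square-root) branch point.
At -4/11: a pole of order 3; residue -10/17.

Denominator factor (z + 4/11)^3: pole of order 3 at -4/11, modulus 4/11.
Branch term (5/4)*sqrt(1 - z/(-1)): its argument vanishes at z = -1, a square-root branch point, modulus 1.
The radius of convergence is the smallest modulus among the singular points: 4/11.
The branch term is analytic at -4/11 and contributes nothing to the residue; only the rational part matters.
At the order-3 pole -4/11 set g(z) = (z - (-4/11))^3*(rational part) = -10*z**2/17 - 25*z/6 - 1/17.
Order-3 pole: residue = g''(a)/2; g''(-4/11) = -20/17, so the residue is -10/17.
List the singular points by increasing real part (a conjugate pair: the negative imaginary part first).


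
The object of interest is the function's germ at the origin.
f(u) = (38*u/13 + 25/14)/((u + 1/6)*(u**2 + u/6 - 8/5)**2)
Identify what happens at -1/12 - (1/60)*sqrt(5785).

The denominator factor u**2 + u/6 - 8/5 vanishes at -1/12 - (1/60)*sqrt(5785) and appears to the power 2; the numerator there equals 421/273 - (19/390)*sqrt(5785), nonzero, and no other factor vanishes.
Hence a pole whose order is the multiplicity, 2.

The point is a pole of order 2.


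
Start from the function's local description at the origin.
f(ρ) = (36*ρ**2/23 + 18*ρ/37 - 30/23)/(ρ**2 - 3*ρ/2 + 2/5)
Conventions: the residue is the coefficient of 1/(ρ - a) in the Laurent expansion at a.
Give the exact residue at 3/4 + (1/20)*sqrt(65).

The factor ρ**2 - 3*ρ/2 + 2/5 splits as (ρ - a)(ρ - a') with a = 3/4 + (1/20)*sqrt(65), a' = 3/4 - (1/20)*sqrt(65). At the order-1 pole a set g(ρ) = (ρ - a)*f(ρ) = [36*ρ**2/23 + 18*ρ/37 - 30/23] / (ρ - a').
Simple pole: residue = g(a) at a = 3/4 + (1/20)*sqrt(65), which is 1206/851 + (1662/55315)*sqrt(65).

The residue is 1206/851 + (1662/55315)*sqrt(65).


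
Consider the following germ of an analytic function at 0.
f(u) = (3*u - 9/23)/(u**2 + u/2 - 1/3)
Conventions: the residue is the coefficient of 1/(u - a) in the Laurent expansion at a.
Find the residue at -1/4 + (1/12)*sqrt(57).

The residue is 3/2 - (105/874)*sqrt(57).

The factor u**2 + u/2 - 1/3 splits as (u - a)(u - a') with a = -1/4 + (1/12)*sqrt(57), a' = -1/4 - (1/12)*sqrt(57). At the order-1 pole a set g(u) = (u - a)*f(u) = [3*u - 9/23] / (u - a').
Simple pole: residue = g(a) at a = -1/4 + (1/12)*sqrt(57), which is 3/2 - (105/874)*sqrt(57).


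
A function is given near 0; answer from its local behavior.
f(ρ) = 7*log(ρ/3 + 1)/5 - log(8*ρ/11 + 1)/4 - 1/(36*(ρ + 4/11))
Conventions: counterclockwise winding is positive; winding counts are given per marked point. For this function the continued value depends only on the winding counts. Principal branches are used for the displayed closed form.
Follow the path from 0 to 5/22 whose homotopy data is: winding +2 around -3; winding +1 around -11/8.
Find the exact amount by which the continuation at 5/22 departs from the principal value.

The rational part is single-valued and drops out of the difference; each branch term changes only by its own monodromy.
(-1/4)*log(1 - ρ/(-11/8)): each positive loop around -11/8 adds 2*pi*i to the log, so winding +1 contributes (-1/4)*(1)*2*pi*i = -(1/2)*pi*i.
(7/5)*log(1 - ρ/(-3)): each positive loop around -3 adds 2*pi*i to the log, so winding +2 contributes (7/5)*(2)*2*pi*i = (28/5)*pi*i.
Summing the contributions at ρ = 5/22 gives (51/10)*pi*i.

Continued minus principal equals (51/10)*pi*i.


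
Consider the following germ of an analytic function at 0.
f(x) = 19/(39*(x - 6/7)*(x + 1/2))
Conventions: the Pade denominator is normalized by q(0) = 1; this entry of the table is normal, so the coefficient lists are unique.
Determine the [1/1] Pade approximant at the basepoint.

The Pade approximant has numerator coefficients [-133/117, -1862/585]; denominator coefficients [1, 109/30].

Taylor coefficients needed (expand at 0): a_0 = -133/117, a_1 = 665/702, a_2 = -14497/4212.
Write the denominator as Q(x) = 1 + q1*x. Requiring Q*f - P = O(x^3) with deg P <= 1 kills the coefficients of x^2..x^2 in Q*f:
  x^2: a_2 + q1*a_1 = 0, i.e. -14497/4212 + (665/702)*q1 = 0.
Solving this linear system: q1 = 109/30.
The numerator is Q*f truncated at degree 1: P0 = a_0 = -133/117; P1 = a_1 + q1*a_0 = -1862/585.


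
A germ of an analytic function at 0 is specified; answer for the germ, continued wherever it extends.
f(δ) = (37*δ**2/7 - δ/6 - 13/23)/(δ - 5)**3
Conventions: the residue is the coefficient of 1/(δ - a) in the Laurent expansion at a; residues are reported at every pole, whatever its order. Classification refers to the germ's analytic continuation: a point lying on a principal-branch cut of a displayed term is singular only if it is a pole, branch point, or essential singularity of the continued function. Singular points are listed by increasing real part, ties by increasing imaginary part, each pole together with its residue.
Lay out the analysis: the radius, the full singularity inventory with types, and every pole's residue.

Radius of convergence at 0: 5.
At 5: a pole of order 3; residue 37/7.

Denominator factor (δ - 5)^3: pole of order 3 at 5, modulus 5.
The radius of convergence is the smallest modulus among the singular points: 5.
At the order-3 pole 5 set g(δ) = (δ - (5))^3*f(δ) = 37*δ**2/7 - δ/6 - 13/23.
Order-3 pole: residue = g''(a)/2; g''(5) = 74/7, so the residue is 37/7.


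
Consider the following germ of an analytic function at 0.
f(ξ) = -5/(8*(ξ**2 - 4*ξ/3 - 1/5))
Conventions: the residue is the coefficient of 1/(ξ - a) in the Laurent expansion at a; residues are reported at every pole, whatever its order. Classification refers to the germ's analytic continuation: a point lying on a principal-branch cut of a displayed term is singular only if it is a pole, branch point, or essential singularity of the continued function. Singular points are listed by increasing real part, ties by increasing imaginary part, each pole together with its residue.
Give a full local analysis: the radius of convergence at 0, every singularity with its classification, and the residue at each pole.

Denominator factor (ξ**2 - 4*ξ/3 - 1/5): discriminant 116/45, real irrational roots 2/3 + (1/15)*sqrt(145) and 2/3 - (1/15)*sqrt(145); poles of order 1, moduli 2/3 + (1/15)*sqrt(145) and -2/3 + (1/15)*sqrt(145).
The radius of convergence is the smallest modulus among the singular points: -2/3 + (1/15)*sqrt(145).
The factor ξ**2 - 4*ξ/3 - 1/5 splits as (ξ - a)(ξ - a') with a = 2/3 - (1/15)*sqrt(145), a' = 2/3 + (1/15)*sqrt(145). At the order-1 pole a set g(ξ) = (ξ - a)*f(ξ) = [-5/8] / (ξ - a').
Simple pole: residue = g(a) at a = 2/3 - (1/15)*sqrt(145), which is (15/464)*sqrt(145).
The factor ξ**2 - 4*ξ/3 - 1/5 splits as (ξ - a)(ξ - a') with a = 2/3 + (1/15)*sqrt(145), a' = 2/3 - (1/15)*sqrt(145). At the order-1 pole a set g(ξ) = (ξ - a)*f(ξ) = [-5/8] / (ξ - a').
Simple pole: residue = g(a) at a = 2/3 + (1/15)*sqrt(145), which is -(15/464)*sqrt(145).
List the singular points by increasing real part (a conjugate pair: the negative imaginary part first).

Radius of convergence at 0: -2/3 + (1/15)*sqrt(145).
At 2/3 - (1/15)*sqrt(145): a pole of order 1; residue (15/464)*sqrt(145).
At 2/3 + (1/15)*sqrt(145): a pole of order 1; residue -(15/464)*sqrt(145).


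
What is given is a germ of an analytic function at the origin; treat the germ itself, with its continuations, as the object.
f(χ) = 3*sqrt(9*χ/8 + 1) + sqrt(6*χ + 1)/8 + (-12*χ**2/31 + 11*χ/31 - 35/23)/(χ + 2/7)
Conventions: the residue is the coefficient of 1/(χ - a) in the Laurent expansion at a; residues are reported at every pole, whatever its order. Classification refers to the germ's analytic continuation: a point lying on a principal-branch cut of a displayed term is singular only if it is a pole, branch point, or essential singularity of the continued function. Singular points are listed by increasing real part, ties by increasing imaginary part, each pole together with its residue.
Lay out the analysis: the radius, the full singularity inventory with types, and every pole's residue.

Radius of convergence at 0: 1/6.
At -8/9: an algebraic (square-root) branch point.
At -2/7: a pole of order 1; residue -57811/34937.
At -1/6: an algebraic (square-root) branch point.

Denominator factor (χ + 2/7): pole of order 1 at -2/7, modulus 2/7.
Branch term (1/8)*sqrt(1 - χ/(-1/6)): its argument vanishes at χ = -1/6, a square-root branch point, modulus 1/6.
Branch term (3)*sqrt(1 - χ/(-8/9)): its argument vanishes at χ = -8/9, a square-root branch point, modulus 8/9.
The radius of convergence is the smallest modulus among the singular points: 1/6.
The branch terms are analytic at -2/7 and contribute nothing to the residue; only the rational part matters.
At the order-1 pole -2/7 set g(χ) = (χ - (-2/7))*(rational part) = -12*χ**2/31 + 11*χ/31 - 35/23.
Simple pole: residue = g(a) at a = -2/7, which is -57811/34937.
List the singular points by increasing real part (a conjugate pair: the negative imaginary part first).


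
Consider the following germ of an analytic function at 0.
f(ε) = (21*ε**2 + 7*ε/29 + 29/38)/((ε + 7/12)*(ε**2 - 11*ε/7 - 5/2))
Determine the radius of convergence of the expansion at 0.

The radius of convergence is 7/12.

Denominator factor (ε + 7/12): pole of order 1 at -7/12, modulus 7/12.
Denominator factor (ε**2 - 11*ε/7 - 5/2): discriminant 611/49, real irrational roots 11/14 + (1/14)*sqrt(611) and 11/14 - (1/14)*sqrt(611); poles of order 1, moduli 11/14 + (1/14)*sqrt(611) and -11/14 + (1/14)*sqrt(611).
The radius of convergence is the smallest modulus among the singular points: 7/12.


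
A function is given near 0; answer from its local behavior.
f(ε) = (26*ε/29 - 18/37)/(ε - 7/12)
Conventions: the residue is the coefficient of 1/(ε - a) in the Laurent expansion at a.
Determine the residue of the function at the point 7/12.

The residue is 235/6438.

At the order-1 pole 7/12 set g(ε) = (ε - (7/12))*f(ε) = 26*ε/29 - 18/37.
Simple pole: residue = g(a) at a = 7/12, which is 235/6438.


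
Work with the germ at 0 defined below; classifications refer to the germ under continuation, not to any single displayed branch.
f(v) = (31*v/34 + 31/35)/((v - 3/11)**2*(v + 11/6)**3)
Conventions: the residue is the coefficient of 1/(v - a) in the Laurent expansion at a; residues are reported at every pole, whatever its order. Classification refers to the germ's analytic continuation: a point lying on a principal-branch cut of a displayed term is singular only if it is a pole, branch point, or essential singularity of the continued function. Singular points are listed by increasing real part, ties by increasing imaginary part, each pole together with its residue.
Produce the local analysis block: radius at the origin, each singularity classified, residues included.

Denominator factor (v + 11/6)^3: pole of order 3 at -11/6, modulus 11/6.
Denominator factor (v - 3/11)^2: pole of order 2 at 3/11, modulus 3/11.
The radius of convergence is the smallest modulus among the singular points: 3/11.
At the order-3 pole -11/6 set g(v) = (v - (-11/6))^3*f(v) = (31*v/34 + 31/35)/(v - 3/11)**2.
Order-3 pole: residue = g''(a)/2; g''(-11/6) = 1969635096/13065536435, so the residue is 984817548/13065536435.
At the order-2 pole 3/11 set g(v) = (v - (3/11))^2*f(v) = (31*v/34 + 31/35)/(v + 11/6)**3.
Order-2 pole: residue = g'(a); g'(3/11) = -984817548/13065536435, so the residue is -984817548/13065536435.
List the singular points by increasing real part (a conjugate pair: the negative imaginary part first).

Radius of convergence at 0: 3/11.
At -11/6: a pole of order 3; residue 984817548/13065536435.
At 3/11: a pole of order 2; residue -984817548/13065536435.


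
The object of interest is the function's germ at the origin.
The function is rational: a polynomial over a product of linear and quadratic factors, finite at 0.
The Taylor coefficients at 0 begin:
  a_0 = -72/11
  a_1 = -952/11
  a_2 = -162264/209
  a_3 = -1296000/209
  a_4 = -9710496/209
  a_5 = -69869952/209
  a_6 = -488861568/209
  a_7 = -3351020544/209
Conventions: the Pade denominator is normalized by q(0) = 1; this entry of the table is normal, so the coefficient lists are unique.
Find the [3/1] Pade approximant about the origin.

Taylor coefficients needed (read off): a_0 = -72/11, a_1 = -952/11, a_2 = -162264/209, a_3 = -1296000/209, a_4 = -9710496/209.
Write the denominator as Q(ε) = 1 + q1*ε. Requiring Q*f - P = O(ε^5) with deg P <= 3 kills the coefficients of ε^4..ε^4 in Q*f:
  ε^4: a_4 + q1*a_3 = 0, i.e. -9710496/209 + (-1296000/209)*q1 = 0.
Solving this linear system: q1 = -11239/1500.
The numerator is Q*f truncated at degree 3: P0 = a_0 = -72/11; P1 = a_1 + q1*a_0 = -51566/1375; P2 = a_2 + q1*a_1 = -10026242/78375; P3 = a_3 + q1*a_2 = -10026242/26125.

The Pade approximant has numerator coefficients [-72/11, -51566/1375, -10026242/78375, -10026242/26125]; denominator coefficients [1, -11239/1500].


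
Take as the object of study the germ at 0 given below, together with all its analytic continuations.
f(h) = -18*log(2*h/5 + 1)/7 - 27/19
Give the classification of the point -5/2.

The term (-18/7)*log(1 - h/(-5/2)) has argument 1 - -5/2/(-5/2) = 0 at -5/2: a logarithmic (infinitely-sheeted) branch point; the remaining terms are analytic or single-valued there.

The point is a logarithmic branch point.


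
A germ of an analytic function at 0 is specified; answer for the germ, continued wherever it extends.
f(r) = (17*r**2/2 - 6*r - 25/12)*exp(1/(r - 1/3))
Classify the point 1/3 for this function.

The point is an essential singularity.

The exponent 1/(r - (1/3)) has a pole at 1/3, so exp(1/(r - (1/3))) takes every nonzero value near it: an essential singularity (not a pole of any order).


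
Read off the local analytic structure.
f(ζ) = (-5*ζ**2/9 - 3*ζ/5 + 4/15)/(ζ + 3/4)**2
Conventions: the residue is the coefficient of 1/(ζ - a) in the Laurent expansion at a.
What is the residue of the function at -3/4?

The residue is 7/30.

At the order-2 pole -3/4 set g(ζ) = (ζ - (-3/4))^2*f(ζ) = -5*ζ**2/9 - 3*ζ/5 + 4/15.
Order-2 pole: residue = g'(a); g'(-3/4) = 7/30, so the residue is 7/30.


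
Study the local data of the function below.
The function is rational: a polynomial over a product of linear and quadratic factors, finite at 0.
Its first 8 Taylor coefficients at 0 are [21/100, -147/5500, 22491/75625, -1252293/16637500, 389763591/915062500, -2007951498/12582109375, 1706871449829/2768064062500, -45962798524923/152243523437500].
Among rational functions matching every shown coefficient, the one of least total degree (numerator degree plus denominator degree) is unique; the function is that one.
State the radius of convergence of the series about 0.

No rational of total degree below 2 reproduces all 8 coefficients; solving the [0/2] Pade equations on them gives f(z) = -3/(20*(z**2 - z/11 - 5/7)), whose expansion matches every shown term.
Denominator factor (z**2 - z/11 - 5/7): discriminant 2427/847, real irrational roots 1/22 + (1/154)*sqrt(16989) and 1/22 - (1/154)*sqrt(16989); poles of order 1, moduli 1/22 + (1/154)*sqrt(16989) and -1/22 + (1/154)*sqrt(16989).
The radius of convergence is the smallest modulus among the singular points: -1/22 + (1/154)*sqrt(16989).

The radius of convergence is -1/22 + (1/154)*sqrt(16989).


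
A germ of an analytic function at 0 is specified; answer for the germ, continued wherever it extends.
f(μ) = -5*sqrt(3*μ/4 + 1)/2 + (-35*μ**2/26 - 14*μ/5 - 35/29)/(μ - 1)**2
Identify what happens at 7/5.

The point is a regular point.

Denominator factors: μ - 1 = 2/5 at μ = 7/5 — none vanishes.
Branch term sqrt(1 - μ/(-4/3)): argument at 7/5 is 41/20, nonzero, so 7/5 is not its branch point (a point on a principal cut is still regular for the continued germ).
So the germ continues analytically to 7/5.


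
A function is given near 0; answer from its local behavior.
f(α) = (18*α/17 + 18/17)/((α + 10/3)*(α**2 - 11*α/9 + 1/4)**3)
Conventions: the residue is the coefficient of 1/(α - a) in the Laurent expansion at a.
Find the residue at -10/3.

The residue is -52907904/78750935371.

At the order-1 pole -10/3 set g(α) = (α - (-10/3))*f(α) = (18*α/17 + 18/17)/(α**2 - 11*α/9 + 1/4)**3.
Simple pole: residue = g(a) at a = -10/3, which is -52907904/78750935371.


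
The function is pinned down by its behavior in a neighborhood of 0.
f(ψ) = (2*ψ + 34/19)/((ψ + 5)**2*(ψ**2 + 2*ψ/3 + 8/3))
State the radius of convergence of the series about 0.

The radius of convergence is (2/3)*sqrt(6).

Denominator factor (ψ**2 + 2*ψ/3 + 8/3): discriminant -92/9, complex-conjugate roots (-1/3) + ((1/3)*sqrt(23))*i and (-1/3) - ((1/3)*sqrt(23))*i; poles of order 1, moduli (2/3)*sqrt(6) and (2/3)*sqrt(6).
Denominator factor (ψ + 5)^2: pole of order 2 at -5, modulus 5.
The radius of convergence is the smallest modulus among the singular points: (2/3)*sqrt(6).


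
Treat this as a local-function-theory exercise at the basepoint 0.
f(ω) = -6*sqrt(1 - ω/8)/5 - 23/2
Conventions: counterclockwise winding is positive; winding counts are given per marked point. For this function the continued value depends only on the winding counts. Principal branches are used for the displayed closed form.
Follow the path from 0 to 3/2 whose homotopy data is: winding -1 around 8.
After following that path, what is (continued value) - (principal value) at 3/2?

Continued minus principal equals (3/5)*sqrt(13).

The rational part is single-valued and drops out of the difference; each branch term changes only by its own monodromy.
(-6/5)*sqrt(1 - ω/(8)): winding -1 is odd, the square root flips sign, contributing -2*(-6/5)*sqrt(1 - (3/2)/(8)) = -2*(-6/5)*sqrt(13/16) = (3/5)*sqrt(13).
Summing the contributions at ω = 3/2 gives (3/5)*sqrt(13).


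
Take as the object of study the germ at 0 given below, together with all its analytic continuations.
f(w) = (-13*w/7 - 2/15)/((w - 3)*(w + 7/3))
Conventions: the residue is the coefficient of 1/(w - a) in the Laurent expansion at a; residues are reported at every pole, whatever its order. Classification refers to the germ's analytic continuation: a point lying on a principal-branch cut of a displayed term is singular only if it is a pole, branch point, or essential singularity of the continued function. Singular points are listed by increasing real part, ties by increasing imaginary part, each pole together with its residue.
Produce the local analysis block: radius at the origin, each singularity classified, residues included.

Radius of convergence at 0: 7/3.
At -7/3: a pole of order 1; residue -63/80.
At 3: a pole of order 1; residue -599/560.

Denominator factor (w + 7/3): pole of order 1 at -7/3, modulus 7/3.
Denominator factor (w - 3): pole of order 1 at 3, modulus 3.
The radius of convergence is the smallest modulus among the singular points: 7/3.
At the order-1 pole -7/3 set g(w) = (w - (-7/3))*f(w) = (-13*w/7 - 2/15)/(w - 3).
Simple pole: residue = g(a) at a = -7/3, which is -63/80.
At the order-1 pole 3 set g(w) = (w - (3))*f(w) = (-13*w/7 - 2/15)/(w + 7/3).
Simple pole: residue = g(a) at a = 3, which is -599/560.
List the singular points by increasing real part (a conjugate pair: the negative imaginary part first).


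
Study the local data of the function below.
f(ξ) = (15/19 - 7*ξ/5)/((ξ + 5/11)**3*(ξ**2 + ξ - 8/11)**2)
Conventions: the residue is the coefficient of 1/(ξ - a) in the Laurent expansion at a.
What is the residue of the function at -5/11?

The residue is 26148401411/9209194360.

At the order-3 pole -5/11 set g(ξ) = (ξ - (-5/11))^3*f(ξ) = (15/19 - 7*ξ/5)/(ξ**2 + ξ - 8/11)**2.
Order-3 pole: residue = g''(a)/2; g''(-5/11) = 26148401411/4604597180, so the residue is 26148401411/9209194360.


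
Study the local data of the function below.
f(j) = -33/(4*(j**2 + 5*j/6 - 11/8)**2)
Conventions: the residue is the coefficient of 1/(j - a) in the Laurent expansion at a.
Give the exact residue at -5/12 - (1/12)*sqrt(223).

The residue is -(3564/49729)*sqrt(223).

The factor j**2 + 5*j/6 - 11/8 splits as (j - a)(j - a') with a = -5/12 - (1/12)*sqrt(223), a' = -5/12 + (1/12)*sqrt(223). At the order-2 pole a set g(j) = (j - a)^2*f(j) = [-33/4] / (j - a')^2.
Order-2 pole: residue = g'(a); g'(-5/12 - (1/12)*sqrt(223)) = -(3564/49729)*sqrt(223), so the residue is -(3564/49729)*sqrt(223).


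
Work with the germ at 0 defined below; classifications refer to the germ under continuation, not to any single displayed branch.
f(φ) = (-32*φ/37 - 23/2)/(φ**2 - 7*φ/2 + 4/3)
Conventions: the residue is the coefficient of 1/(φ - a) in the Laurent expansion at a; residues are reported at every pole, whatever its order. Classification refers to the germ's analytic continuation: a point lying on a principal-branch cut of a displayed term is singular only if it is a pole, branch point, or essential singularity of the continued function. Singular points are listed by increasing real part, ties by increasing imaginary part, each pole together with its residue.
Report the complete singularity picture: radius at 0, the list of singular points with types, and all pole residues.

Denominator factor (φ**2 - 7*φ/2 + 4/3): discriminant 83/12, real irrational roots 7/4 + (1/12)*sqrt(249) and 7/4 - (1/12)*sqrt(249); poles of order 1, moduli 7/4 + (1/12)*sqrt(249) and 7/4 - (1/12)*sqrt(249).
The radius of convergence is the smallest modulus among the singular points: 7/4 - (1/12)*sqrt(249).
The factor φ**2 - 7*φ/2 + 4/3 splits as (φ - a)(φ - a') with a = 7/4 - (1/12)*sqrt(249), a' = 7/4 + (1/12)*sqrt(249). At the order-1 pole a set g(φ) = (φ - a)*f(φ) = [-32*φ/37 - 23/2] / (φ - a').
Simple pole: residue = g(a) at a = 7/4 - (1/12)*sqrt(249), which is -16/37 + (963/3071)*sqrt(249).
The factor φ**2 - 7*φ/2 + 4/3 splits as (φ - a)(φ - a') with a = 7/4 + (1/12)*sqrt(249), a' = 7/4 - (1/12)*sqrt(249). At the order-1 pole a set g(φ) = (φ - a)*f(φ) = [-32*φ/37 - 23/2] / (φ - a').
Simple pole: residue = g(a) at a = 7/4 + (1/12)*sqrt(249), which is -16/37 - (963/3071)*sqrt(249).
List the singular points by increasing real part (a conjugate pair: the negative imaginary part first).

Radius of convergence at 0: 7/4 - (1/12)*sqrt(249).
At 7/4 - (1/12)*sqrt(249): a pole of order 1; residue -16/37 + (963/3071)*sqrt(249).
At 7/4 + (1/12)*sqrt(249): a pole of order 1; residue -16/37 - (963/3071)*sqrt(249).


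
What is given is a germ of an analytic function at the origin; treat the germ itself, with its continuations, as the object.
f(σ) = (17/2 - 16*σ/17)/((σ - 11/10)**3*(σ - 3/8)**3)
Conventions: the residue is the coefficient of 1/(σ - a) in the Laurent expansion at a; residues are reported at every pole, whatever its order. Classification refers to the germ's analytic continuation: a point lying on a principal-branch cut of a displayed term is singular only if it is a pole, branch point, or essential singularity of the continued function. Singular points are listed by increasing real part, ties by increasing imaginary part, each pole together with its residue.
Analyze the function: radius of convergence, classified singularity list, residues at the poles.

Radius of convergence at 0: 3/8.
At 3/8: a pole of order 3; residue -81530880000/348689533.
At 11/10: a pole of order 3; residue 81530880000/348689533.

Denominator factor (σ - 11/10)^3: pole of order 3 at 11/10, modulus 11/10.
Denominator factor (σ - 3/8)^3: pole of order 3 at 3/8, modulus 3/8.
The radius of convergence is the smallest modulus among the singular points: 3/8.
At the order-3 pole 3/8 set g(σ) = (σ - (3/8))^3*f(σ) = (17/2 - 16*σ/17)/(σ - 11/10)**3.
Order-3 pole: residue = g''(a)/2; g''(3/8) = -163061760000/348689533, so the residue is -81530880000/348689533.
At the order-3 pole 11/10 set g(σ) = (σ - (11/10))^3*f(σ) = (17/2 - 16*σ/17)/(σ - 3/8)**3.
Order-3 pole: residue = g''(a)/2; g''(11/10) = 163061760000/348689533, so the residue is 81530880000/348689533.
List the singular points by increasing real part (a conjugate pair: the negative imaginary part first).


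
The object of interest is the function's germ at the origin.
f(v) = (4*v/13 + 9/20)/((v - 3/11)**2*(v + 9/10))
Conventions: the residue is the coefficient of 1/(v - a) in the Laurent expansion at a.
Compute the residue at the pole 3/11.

The residue is -3025/24037.

At the order-2 pole 3/11 set g(v) = (v - (3/11))^2*f(v) = (4*v/13 + 9/20)/(v + 9/10).
Order-2 pole: residue = g'(a); g'(3/11) = -3025/24037, so the residue is -3025/24037.


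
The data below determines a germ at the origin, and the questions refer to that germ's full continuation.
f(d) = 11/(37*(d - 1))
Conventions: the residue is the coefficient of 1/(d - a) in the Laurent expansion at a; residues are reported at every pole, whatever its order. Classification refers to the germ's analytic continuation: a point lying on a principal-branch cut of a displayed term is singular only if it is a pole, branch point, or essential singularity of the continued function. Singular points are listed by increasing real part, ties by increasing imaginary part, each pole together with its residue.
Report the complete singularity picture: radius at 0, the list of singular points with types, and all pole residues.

Denominator factor (d - 1): pole of order 1 at 1, modulus 1.
The radius of convergence is the smallest modulus among the singular points: 1.
At the order-1 pole 1 set g(d) = (d - (1))*f(d) = 11/37.
Simple pole: residue = g(a) at a = 1, which is 11/37.

Radius of convergence at 0: 1.
At 1: a pole of order 1; residue 11/37.


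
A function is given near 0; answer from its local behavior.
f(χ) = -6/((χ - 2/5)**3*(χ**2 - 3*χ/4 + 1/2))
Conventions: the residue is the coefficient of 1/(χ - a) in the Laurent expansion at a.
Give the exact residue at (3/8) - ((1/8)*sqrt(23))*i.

The factor χ**2 - 3*χ/4 + 1/2 splits as (χ - a)(χ - a') with a = (3/8) - ((1/8)*sqrt(23))*i, a' = (3/8) + ((1/8)*sqrt(23))*i. At the order-1 pole a set g(χ) = (χ - a)*f(χ) = [-6/(χ - 2/5)**3] / (χ - a').
Simple pole: residue = g(a) at a = (3/8) - ((1/8)*sqrt(23))*i, which is (-89375/3888) - ((53875/89424)*sqrt(23))*i.

The residue is (-89375/3888) - ((53875/89424)*sqrt(23))*i.


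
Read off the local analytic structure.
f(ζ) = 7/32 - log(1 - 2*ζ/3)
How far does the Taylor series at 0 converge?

Branch term (-1)*log(1 - ζ/(3/2)): its argument vanishes at ζ = 3/2, a logarithmic branch point, modulus 3/2.
The radius of convergence is the smallest modulus among the singular points: 3/2.

The radius of convergence is 3/2.


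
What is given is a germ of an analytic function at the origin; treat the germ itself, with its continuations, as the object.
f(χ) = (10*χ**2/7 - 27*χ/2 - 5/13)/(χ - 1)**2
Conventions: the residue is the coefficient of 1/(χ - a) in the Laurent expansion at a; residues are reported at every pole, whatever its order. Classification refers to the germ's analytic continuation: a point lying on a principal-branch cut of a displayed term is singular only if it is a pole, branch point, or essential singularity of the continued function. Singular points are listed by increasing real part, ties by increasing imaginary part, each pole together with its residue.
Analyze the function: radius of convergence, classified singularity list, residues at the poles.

Radius of convergence at 0: 1.
At 1: a pole of order 2; residue -149/14.

Denominator factor (χ - 1)^2: pole of order 2 at 1, modulus 1.
The radius of convergence is the smallest modulus among the singular points: 1.
At the order-2 pole 1 set g(χ) = (χ - (1))^2*f(χ) = 10*χ**2/7 - 27*χ/2 - 5/13.
Order-2 pole: residue = g'(a); g'(1) = -149/14, so the residue is -149/14.


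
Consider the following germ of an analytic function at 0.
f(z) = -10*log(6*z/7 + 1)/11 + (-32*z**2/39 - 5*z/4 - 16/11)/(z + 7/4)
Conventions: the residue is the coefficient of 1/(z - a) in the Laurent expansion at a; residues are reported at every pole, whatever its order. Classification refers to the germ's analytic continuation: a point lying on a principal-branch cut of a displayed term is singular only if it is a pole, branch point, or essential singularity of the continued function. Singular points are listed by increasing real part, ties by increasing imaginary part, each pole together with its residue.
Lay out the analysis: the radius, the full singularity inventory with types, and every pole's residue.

Denominator factor (z + 7/4): pole of order 1 at -7/4, modulus 7/4.
Branch term (-10/11)*log(1 - z/(-7/6)): its argument vanishes at z = -7/6, a logarithmic branch point, modulus 7/6.
The radius of convergence is the smallest modulus among the singular points: 7/6.
The branch term is analytic at -7/4 and contributes nothing to the residue; only the rational part matters.
At the order-1 pole -7/4 set g(z) = (z - (-7/4))*(rational part) = -32*z**2/39 - 5*z/4 - 16/11.
Simple pole: residue = g(a) at a = -7/4, which is -12217/6864.
List the singular points by increasing real part (a conjugate pair: the negative imaginary part first).

Radius of convergence at 0: 7/6.
At -7/4: a pole of order 1; residue -12217/6864.
At -7/6: a logarithmic branch point.


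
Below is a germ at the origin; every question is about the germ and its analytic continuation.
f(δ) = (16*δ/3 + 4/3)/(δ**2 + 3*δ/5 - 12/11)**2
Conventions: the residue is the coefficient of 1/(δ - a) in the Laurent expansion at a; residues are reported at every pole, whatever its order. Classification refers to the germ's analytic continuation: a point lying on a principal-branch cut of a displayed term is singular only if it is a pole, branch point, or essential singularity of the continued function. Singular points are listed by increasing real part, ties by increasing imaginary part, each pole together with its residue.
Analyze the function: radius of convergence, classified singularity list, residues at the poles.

Denominator factor (δ**2 + 3*δ/5 - 12/11)^2: discriminant 1299/275, real irrational roots -3/10 + (1/110)*sqrt(14289) and -3/10 - (1/110)*sqrt(14289); poles of order 2, moduli -3/10 + (1/110)*sqrt(14289) and 3/10 + (1/110)*sqrt(14289).
The radius of convergence is the smallest modulus among the singular points: -3/10 + (1/110)*sqrt(14289).
The factor δ**2 + 3*δ/5 - 12/11 splits as (δ - a)(δ - a') with a = -3/10 - (1/110)*sqrt(14289), a' = -3/10 + (1/110)*sqrt(14289). At the order-2 pole a set g(δ) = (δ - a)^2*f(δ) = [16*δ/3 + 4/3] / (δ - a')^2.
Order-2 pole: residue = g'(a); g'(-3/10 - (1/110)*sqrt(14289)) = -(2200/5062203)*sqrt(14289), so the residue is -(2200/5062203)*sqrt(14289).
The factor δ**2 + 3*δ/5 - 12/11 splits as (δ - a)(δ - a') with a = -3/10 + (1/110)*sqrt(14289), a' = -3/10 - (1/110)*sqrt(14289). At the order-2 pole a set g(δ) = (δ - a)^2*f(δ) = [16*δ/3 + 4/3] / (δ - a')^2.
Order-2 pole: residue = g'(a); g'(-3/10 + (1/110)*sqrt(14289)) = (2200/5062203)*sqrt(14289), so the residue is (2200/5062203)*sqrt(14289).
List the singular points by increasing real part (a conjugate pair: the negative imaginary part first).

Radius of convergence at 0: -3/10 + (1/110)*sqrt(14289).
At -3/10 - (1/110)*sqrt(14289): a pole of order 2; residue -(2200/5062203)*sqrt(14289).
At -3/10 + (1/110)*sqrt(14289): a pole of order 2; residue (2200/5062203)*sqrt(14289).
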